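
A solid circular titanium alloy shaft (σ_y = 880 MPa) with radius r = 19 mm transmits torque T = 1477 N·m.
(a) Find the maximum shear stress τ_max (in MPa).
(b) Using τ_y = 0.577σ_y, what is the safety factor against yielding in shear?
(a) For a solid circular shaft, τ_max = T·r/J with J = π·r^4/2, i.e. τ_max = 2·T / (π·r^3). Convert r = 19 mm = 0.019 m.
  τ_max = (2 × 1477) / (π × 0.019^3) = 1.371 × 10⁸ Pa = 137.1 MPa
(b) τ_y = 0.577 × 880 = 507.76 MPa
  SF = τ_y/τ_max = 507.76 / 137.1 = 3.704
Final answer: (a) τ_max = 137.1 MPa, (b) SF = 3.704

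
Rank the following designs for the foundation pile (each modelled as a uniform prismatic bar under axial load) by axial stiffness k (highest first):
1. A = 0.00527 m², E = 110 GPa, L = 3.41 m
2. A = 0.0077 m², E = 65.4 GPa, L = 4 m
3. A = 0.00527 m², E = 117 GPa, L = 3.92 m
Model: a uniform prismatic bar under axial load, so k = (A·E) / L (SI units).
  Case 1: k = (0.00527 × (1.1 × 10¹¹)) / 3.41 = 1.7 × 10⁸ N/m = 170 MN/m
  Case 2: k = (0.0077 × (6.54 × 10¹⁰)) / 4 = 1.259 × 10⁸ N/m = 125.9 MN/m
  Case 3: k = (0.00527 × (1.17 × 10¹¹)) / 3.92 = 1.573 × 10⁸ N/m = 157.3 MN/m
Ordering: 170 MN/m (case 1) > 157.3 MN/m (case 3) > 125.9 MN/m (case 2)
Final answer: 1, 3, 2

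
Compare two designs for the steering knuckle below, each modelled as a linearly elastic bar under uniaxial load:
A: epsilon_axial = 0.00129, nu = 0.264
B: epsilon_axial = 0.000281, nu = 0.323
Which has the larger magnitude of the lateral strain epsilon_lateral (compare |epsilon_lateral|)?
Model: a linearly elastic bar under uniaxial load, so epsilon_lateral = -nu·epsilon_axial (SI units).
  A: epsilon_lateral = -(0.264 × 0.00129) = -0.0003406
  B: epsilon_lateral = -(0.323 × 0.000281) = -9.076 × 10⁻⁵
|epsilon_lateral|: A = 0.0003406, B = 9.076 × 10⁻⁵, so A is larger in magnitude.
Final answer: A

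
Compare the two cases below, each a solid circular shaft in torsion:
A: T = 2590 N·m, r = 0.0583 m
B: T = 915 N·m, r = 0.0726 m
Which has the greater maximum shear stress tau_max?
Model: a solid circular shaft in torsion, so tau_max = (2·T) / (π·r^3) (SI units).
  A: tau_max = (2 × 2590) / (π × 0.0583^3) = 8.321 × 10⁶ Pa = 8.321 MPa
  B: tau_max = (2 × 915) / (π × 0.0726^3) = 1.522 × 10⁶ Pa = 1.522 MPa
8.321 MPa > 1.522 MPa, so A is larger.
Final answer: A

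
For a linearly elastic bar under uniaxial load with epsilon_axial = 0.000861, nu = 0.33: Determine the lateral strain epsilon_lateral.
Model: a linearly elastic bar under uniaxial load, so epsilon_lateral = -nu·epsilon_axial.
Substitute:
  epsilon_lateral = -(0.33 × 0.000861)
  epsilon_lateral = -0.0002841
Final answer: epsilon_lateral = -0.0002841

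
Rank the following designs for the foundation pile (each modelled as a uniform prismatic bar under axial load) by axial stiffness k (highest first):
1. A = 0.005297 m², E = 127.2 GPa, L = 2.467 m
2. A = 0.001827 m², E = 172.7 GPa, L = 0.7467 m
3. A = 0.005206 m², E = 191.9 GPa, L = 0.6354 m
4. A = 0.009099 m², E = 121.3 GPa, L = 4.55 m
Model: a uniform prismatic bar under axial load, so k = (A·E) / L (SI units).
  Case 1: k = (0.005297 × (1.272 × 10¹¹)) / 2.467 = 2.731 × 10⁸ N/m = 273.1 MN/m
  Case 2: k = (0.001827 × (1.727 × 10¹¹)) / 0.7467 = 4.226 × 10⁸ N/m = 422.6 MN/m
  Case 3: k = (0.005206 × (1.919 × 10¹¹)) / 0.6354 = 1.572 × 10⁹ N/m = 1572 MN/m
  Case 4: k = (0.009099 × (1.213 × 10¹¹)) / 4.55 = 2.426 × 10⁸ N/m = 242.6 MN/m
Ordering: 1572 MN/m (case 3) > 422.6 MN/m (case 2) > 273.1 MN/m (case 1) > 242.6 MN/m (case 4)
Final answer: 3, 2, 1, 4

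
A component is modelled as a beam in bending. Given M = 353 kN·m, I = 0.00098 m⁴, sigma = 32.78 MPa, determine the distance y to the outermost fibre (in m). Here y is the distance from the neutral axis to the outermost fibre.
Model: a beam in bending, so sigma = (M·y) / I.
Solve for y: y = (sigma·I) / M.
Convert to SI units:
  M = 353 kN·m = 353000 N·m
  sigma = 32.78 MPa = 3.278 × 10⁷ Pa
Substitute:
  y = ((3.278 × 10⁷) × 0.00098) / 353000
  y = 0.091 m
Final answer: y = 0.091 m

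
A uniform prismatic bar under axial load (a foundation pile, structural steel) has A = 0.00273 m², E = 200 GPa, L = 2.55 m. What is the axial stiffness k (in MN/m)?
Model: a uniform prismatic bar under axial load, so k = (A·E) / L.
Convert to SI units:
  E = 200 GPa = 2 × 10¹¹ Pa
Substitute:
  k = (0.00273 × (2 × 10¹¹)) / 2.55
  k = 2.141 × 10⁸ N/m
Convert: k = 2.141 × 10⁸ N/m = 214.1 MN/m
Final answer: k = 214.1 MN/m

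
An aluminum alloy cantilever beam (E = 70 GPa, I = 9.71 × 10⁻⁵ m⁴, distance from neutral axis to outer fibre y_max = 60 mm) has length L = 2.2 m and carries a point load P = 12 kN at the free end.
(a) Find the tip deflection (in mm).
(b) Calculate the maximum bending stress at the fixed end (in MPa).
(a) Tip deflection of a cantilever with an end point load: δ = P·L^3 / (3·E·I). Convert P = 12 kN = 12000 N, E = 70 GPa = 7 × 10¹⁰ Pa.
  δ = (12000 × 2.2^3) / (3 × (7 × 10¹⁰) × (9.71 × 10⁻⁵)) = 0.006266 m = 6.266 mm
(b) Maximum bending moment at the fixed end: M = P·L = 12000 × 2.2 = 26400 N·m. Convert y_max = 60 mm = 0.06 m.
  σ = M·y_max / I = (26400 × 0.06) / (9.71 × 10⁻⁵) = 1.631 × 10⁷ Pa = 16.31 MPa
Final answer: (a) δ = 6.266 mm, (b) σ = 16.31 MPa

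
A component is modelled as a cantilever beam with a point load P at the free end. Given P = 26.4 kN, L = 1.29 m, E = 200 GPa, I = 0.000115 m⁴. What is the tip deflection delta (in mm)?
Model: a cantilever beam with a point load P at the free end, so delta = (P·L^3) / (3·E·I).
Convert to SI units:
  P = 26.4 kN = 26400 N
  E = 200 GPa = 2 × 10¹¹ Pa
Substitute:
  delta = (26400 × 1.29^3) / (3 × (2 × 10¹¹) × 0.000115)
  delta = 0.0008213 m
Convert: delta = 0.0008213 m = 0.8213 mm
Final answer: delta = 0.8213 mm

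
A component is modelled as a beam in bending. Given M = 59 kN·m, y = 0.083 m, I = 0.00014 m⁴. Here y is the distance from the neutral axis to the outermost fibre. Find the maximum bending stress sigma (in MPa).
Model: a beam in bending, so sigma = (M·y) / I.
Convert to SI units:
  M = 59 kN·m = 59000 N·m
Substitute:
  sigma = (59000 × 0.083) / 0.00014
  sigma = 3.498 × 10⁷ Pa
Convert: sigma = 3.498 × 10⁷ Pa = 34.98 MPa
Final answer: sigma = 34.98 MPa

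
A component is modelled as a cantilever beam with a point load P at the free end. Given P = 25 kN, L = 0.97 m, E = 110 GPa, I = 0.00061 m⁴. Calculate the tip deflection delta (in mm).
Model: a cantilever beam with a point load P at the free end, so delta = (P·L^3) / (3·E·I).
Convert to SI units:
  P = 25 kN = 25000 N
  E = 110 GPa = 1.1 × 10¹¹ Pa
Substitute:
  delta = (25000 × 0.97^3) / (3 × (1.1 × 10¹¹) × 0.00061)
  delta = 0.0001133 m
Convert: delta = 0.0001133 m = 0.1133 mm
Final answer: delta = 0.1133 mm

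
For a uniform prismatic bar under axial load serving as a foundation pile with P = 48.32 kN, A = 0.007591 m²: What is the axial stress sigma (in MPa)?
Model: a uniform prismatic bar under axial load, so sigma = P / A.
Convert to SI units:
  P = 48.32 kN = 48320 N
Substitute:
  sigma = 48320 / 0.007591
  sigma = 6.365 × 10⁶ Pa
Convert: sigma = 6.365 × 10⁶ Pa = 6.365 MPa
Final answer: sigma = 6.365 MPa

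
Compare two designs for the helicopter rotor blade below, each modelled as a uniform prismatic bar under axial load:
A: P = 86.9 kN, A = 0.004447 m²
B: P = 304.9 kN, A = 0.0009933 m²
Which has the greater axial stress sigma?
Model: a uniform prismatic bar under axial load, so sigma = P / A (SI units).
  A: sigma = 86900 / 0.004447 = 1.954 × 10⁷ Pa = 19.54 MPa
  B: sigma = 304900 / 0.0009933 = 3.07 × 10⁸ Pa = 307 MPa
307 MPa > 19.54 MPa, so B is larger.
Final answer: B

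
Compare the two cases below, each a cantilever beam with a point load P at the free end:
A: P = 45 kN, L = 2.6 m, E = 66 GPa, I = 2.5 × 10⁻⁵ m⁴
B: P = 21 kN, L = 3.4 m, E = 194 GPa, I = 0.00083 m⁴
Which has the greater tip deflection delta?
Model: a cantilever beam with a point load P at the free end, so delta = (P·L^3) / (3·E·I) (SI units).
  A: delta = (45000 × 2.6^3) / (3 × (6.6 × 10¹⁰) × (2.5 × 10⁻⁵)) = 0.1598 m = 159.8 mm
  B: delta = (21000 × 3.4^3) / (3 × (1.94 × 10¹¹) × 0.00083) = 0.001709 m = 1.709 mm
159.8 mm > 1.709 mm, so A is larger.
Final answer: A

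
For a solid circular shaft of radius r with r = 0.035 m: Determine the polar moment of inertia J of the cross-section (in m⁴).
Model: a solid circular shaft of radius r, so J = (π·r^4) / 2.
Substitute:
  J = (π × 0.035^4) / 2
  J = 2.357 × 10⁻⁶ m⁴
Final answer: J = 2.357 × 10⁻⁶ m⁴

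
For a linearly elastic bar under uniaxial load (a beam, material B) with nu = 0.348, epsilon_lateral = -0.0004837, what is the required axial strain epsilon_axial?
Model: a linearly elastic bar under uniaxial load, so epsilon_lateral = -nu·epsilon_axial.
Solve for epsilon_axial: epsilon_axial = -epsilon_lateral / nu.
Substitute:
  epsilon_axial = -(-0.0004837) / 0.348
  epsilon_axial = 0.00139
Final answer: epsilon_axial = 0.00139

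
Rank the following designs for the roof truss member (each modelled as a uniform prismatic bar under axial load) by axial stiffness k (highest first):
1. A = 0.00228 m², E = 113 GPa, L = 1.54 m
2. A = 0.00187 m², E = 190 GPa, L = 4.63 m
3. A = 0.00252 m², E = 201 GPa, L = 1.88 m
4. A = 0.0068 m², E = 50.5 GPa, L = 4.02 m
Model: a uniform prismatic bar under axial load, so k = (A·E) / L (SI units).
  Case 1: k = (0.00228 × (1.13 × 10¹¹)) / 1.54 = 1.673 × 10⁸ N/m = 167.3 MN/m
  Case 2: k = (0.00187 × (1.9 × 10¹¹)) / 4.63 = 7.674 × 10⁷ N/m = 76.74 MN/m
  Case 3: k = (0.00252 × (2.01 × 10¹¹)) / 1.88 = 2.694 × 10⁸ N/m = 269.4 MN/m
  Case 4: k = (0.0068 × (5.05 × 10¹⁰)) / 4.02 = 8.542 × 10⁷ N/m = 85.42 MN/m
Ordering: 269.4 MN/m (case 3) > 167.3 MN/m (case 1) > 85.42 MN/m (case 4) > 76.74 MN/m (case 2)
Final answer: 3, 1, 4, 2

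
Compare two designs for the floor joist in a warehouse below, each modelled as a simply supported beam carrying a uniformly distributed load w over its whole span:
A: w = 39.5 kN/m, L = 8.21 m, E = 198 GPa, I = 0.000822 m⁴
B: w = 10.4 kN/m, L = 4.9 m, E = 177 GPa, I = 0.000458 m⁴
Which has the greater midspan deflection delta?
Model: a simply supported beam carrying a uniformly distributed load w over its whole span, so delta = (5·w·L^4) / (384·E·I) (SI units).
  A: delta = (5 × 39500 × 8.21^4) / (384 × (1.98 × 10¹¹) × 0.000822) = 0.01436 m = 14.36 mm
  B: delta = (5 × 10400 × 4.9^4) / (384 × (1.77 × 10¹¹) × 0.000458) = 0.000963 m = 0.963 mm
14.36 mm > 0.963 mm, so A is larger.
Final answer: A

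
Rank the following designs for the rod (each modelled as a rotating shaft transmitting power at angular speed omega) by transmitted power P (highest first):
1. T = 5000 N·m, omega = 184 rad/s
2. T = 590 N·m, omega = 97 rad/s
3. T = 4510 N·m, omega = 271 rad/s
Model: a rotating shaft transmitting power at angular speed omega, so P = T·omega (SI units).
  Case 1: P = 5000 × 184 = 920000 W = 920 kW
  Case 2: P = 590 × 97 = 57230 W = 57.23 kW
  Case 3: P = 4510 × 271 = 1.222 × 10⁶ W = 1222 kW
Ordering: 1222 kW (case 3) > 920 kW (case 1) > 57.23 kW (case 2)
Final answer: 3, 1, 2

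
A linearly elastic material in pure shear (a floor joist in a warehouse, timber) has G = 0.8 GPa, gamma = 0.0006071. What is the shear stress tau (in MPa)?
Model: a linearly elastic material in pure shear, so tau = G·gamma.
Convert to SI units:
  G = 0.8 GPa = 8 × 10⁸ Pa
Substitute:
  tau = (8 × 10⁸) × 0.0006071
  tau = 485700 Pa
Convert: tau = 485700 Pa = 0.4857 MPa
Final answer: tau = 0.4857 MPa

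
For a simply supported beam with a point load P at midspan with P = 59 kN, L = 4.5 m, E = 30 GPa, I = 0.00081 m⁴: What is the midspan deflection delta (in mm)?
Model: a simply supported beam with a point load P at midspan, so delta = (P·L^3) / (48·E·I).
Convert to SI units:
  P = 59 kN = 59000 N
  E = 30 GPa = 3 × 10¹⁰ Pa
Substitute:
  delta = (59000 × 4.5^3) / (48 × (3 × 10¹⁰) × 0.00081)
  delta = 0.004609 m
Convert: delta = 0.004609 m = 4.609 mm
Final answer: delta = 4.609 mm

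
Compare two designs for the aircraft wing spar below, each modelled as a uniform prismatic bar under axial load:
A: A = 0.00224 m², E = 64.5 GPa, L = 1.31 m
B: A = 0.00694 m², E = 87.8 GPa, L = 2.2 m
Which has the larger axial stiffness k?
Model: a uniform prismatic bar under axial load, so k = (A·E) / L (SI units).
  A: k = (0.00224 × (6.45 × 10¹⁰)) / 1.31 = 1.103 × 10⁸ N/m = 110.3 MN/m
  B: k = (0.00694 × (8.78 × 10¹⁰)) / 2.2 = 2.77 × 10⁸ N/m = 277 MN/m
277 MN/m > 110.3 MN/m, so B is larger.
Final answer: B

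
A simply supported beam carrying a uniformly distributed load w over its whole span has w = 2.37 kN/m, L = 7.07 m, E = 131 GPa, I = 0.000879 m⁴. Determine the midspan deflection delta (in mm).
Model: a simply supported beam carrying a uniformly distributed load w over its whole span, so delta = (5·w·L^4) / (384·E·I).
Convert to SI units:
  w = 2.37 kN/m = 2370 N/m
  E = 131 GPa = 1.31 × 10¹¹ Pa
Substitute:
  delta = (5 × 2370 × 7.07^4) / (384 × (1.31 × 10¹¹) × 0.000879)
  delta = 0.0006696 m
Convert: delta = 0.0006696 m = 0.6696 mm
Final answer: delta = 0.6696 mm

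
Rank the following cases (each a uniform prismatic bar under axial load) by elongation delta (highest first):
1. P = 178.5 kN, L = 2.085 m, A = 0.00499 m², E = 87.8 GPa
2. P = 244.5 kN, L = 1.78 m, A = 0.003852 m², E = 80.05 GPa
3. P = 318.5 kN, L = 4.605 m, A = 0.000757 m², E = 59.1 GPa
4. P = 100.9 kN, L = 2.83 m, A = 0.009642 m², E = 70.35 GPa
Model: a uniform prismatic bar under axial load, so delta = (P·L) / (A·E) (SI units).
  Case 1: delta = (178500 × 2.085) / (0.00499 × (8.78 × 10¹⁰)) = 0.0008495 m = 0.8495 mm
  Case 2: delta = (244500 × 1.78) / (0.003852 × (8.005 × 10¹⁰)) = 0.001411 m = 1.411 mm
  Case 3: delta = (318500 × 4.605) / (0.000757 × (5.91 × 10¹⁰)) = 0.03278 m = 32.78 mm
  Case 4: delta = (100900 × 2.83) / (0.009642 × (7.035 × 10¹⁰)) = 0.000421 m = 0.421 mm
Ordering: 32.78 mm (case 3) > 1.411 mm (case 2) > 0.8495 mm (case 1) > 0.421 mm (case 4)
Final answer: 3, 2, 1, 4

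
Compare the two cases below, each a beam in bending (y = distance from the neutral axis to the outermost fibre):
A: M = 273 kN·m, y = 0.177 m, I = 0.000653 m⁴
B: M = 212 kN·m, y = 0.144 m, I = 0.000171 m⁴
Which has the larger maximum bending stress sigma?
Model: a beam in bending (y = distance from the neutral axis to the outermost fibre), so sigma = (M·y) / I (SI units).
  A: sigma = (273000 × 0.177) / 0.000653 = 7.4 × 10⁷ Pa = 74 MPa
  B: sigma = (212000 × 0.144) / 0.000171 = 1.785 × 10⁸ Pa = 178.5 MPa
178.5 MPa > 74 MPa, so B is larger.
Final answer: B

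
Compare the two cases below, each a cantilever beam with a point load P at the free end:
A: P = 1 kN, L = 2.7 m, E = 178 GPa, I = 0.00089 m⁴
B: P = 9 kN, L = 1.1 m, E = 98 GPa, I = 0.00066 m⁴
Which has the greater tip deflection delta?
Model: a cantilever beam with a point load P at the free end, so delta = (P·L^3) / (3·E·I) (SI units).
  A: delta = (1000 × 2.7^3) / (3 × (1.78 × 10¹¹) × 0.00089) = 4.142 × 10⁻⁵ m = 0.04142 mm
  B: delta = (9000 × 1.1^3) / (3 × (9.8 × 10¹⁰) × 0.00066) = 6.173 × 10⁻⁵ m = 0.06173 mm
0.06173 mm > 0.04142 mm, so B is larger.
Final answer: B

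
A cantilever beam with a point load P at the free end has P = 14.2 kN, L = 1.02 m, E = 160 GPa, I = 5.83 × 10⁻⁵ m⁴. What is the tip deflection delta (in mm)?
Model: a cantilever beam with a point load P at the free end, so delta = (P·L^3) / (3·E·I).
Convert to SI units:
  P = 14.2 kN = 14200 N
  E = 160 GPa = 1.6 × 10¹¹ Pa
Substitute:
  delta = (14200 × 1.02^3) / (3 × (1.6 × 10¹¹) × (5.83 × 10⁻⁵))
  delta = 0.0005385 m
Convert: delta = 0.0005385 m = 0.5385 mm
Final answer: delta = 0.5385 mm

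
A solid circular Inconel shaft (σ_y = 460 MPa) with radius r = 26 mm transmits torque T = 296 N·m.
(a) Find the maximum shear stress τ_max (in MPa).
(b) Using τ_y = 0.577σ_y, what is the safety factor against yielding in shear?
(a) For a solid circular shaft, τ_max = T·r/J with J = π·r^4/2, i.e. τ_max = 2·T / (π·r^3). Convert r = 26 mm = 0.026 m.
  τ_max = (2 × 296) / (π × 0.026^3) = 1.072 × 10⁷ Pa = 10.72 MPa
(b) τ_y = 0.577 × 460 = 265.42 MPa
  SF = τ_y/τ_max = 265.42 / 10.72 = 24.76
Final answer: (a) τ_max = 10.72 MPa, (b) SF = 24.76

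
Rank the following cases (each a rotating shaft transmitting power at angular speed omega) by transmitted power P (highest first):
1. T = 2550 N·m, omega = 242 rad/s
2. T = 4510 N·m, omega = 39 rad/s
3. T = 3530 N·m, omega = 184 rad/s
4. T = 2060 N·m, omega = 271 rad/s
Model: a rotating shaft transmitting power at angular speed omega, so P = T·omega (SI units).
  Case 1: P = 2550 × 242 = 617100 W = 617.1 kW
  Case 2: P = 4510 × 39 = 175900 W = 175.9 kW
  Case 3: P = 3530 × 184 = 649500 W = 649.5 kW
  Case 4: P = 2060 × 271 = 558300 W = 558.3 kW
Ordering: 649.5 kW (case 3) > 617.1 kW (case 1) > 558.3 kW (case 4) > 175.9 kW (case 2)
Final answer: 3, 1, 4, 2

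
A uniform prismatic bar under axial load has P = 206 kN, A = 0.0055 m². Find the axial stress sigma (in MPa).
Model: a uniform prismatic bar under axial load, so sigma = P / A.
Convert to SI units:
  P = 206 kN = 206000 N
Substitute:
  sigma = 206000 / 0.0055
  sigma = 3.745 × 10⁷ Pa
Convert: sigma = 3.745 × 10⁷ Pa = 37.45 MPa
Final answer: sigma = 37.45 MPa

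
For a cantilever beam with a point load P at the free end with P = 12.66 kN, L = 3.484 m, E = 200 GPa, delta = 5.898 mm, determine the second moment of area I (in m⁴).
Model: a cantilever beam with a point load P at the free end, so delta = (P·L^3) / (3·E·I).
Solve for I: I = (P·L^3) / (3·delta·E).
Convert to SI units:
  P = 12.66 kN = 12660 N
  E = 200 GPa = 2 × 10¹¹ Pa
  delta = 5.898 mm = 0.005898 m
Substitute:
  I = (12660 × 3.484^3) / (3 × 0.005898 × (2 × 10¹¹))
  I = 0.0001513 m⁴
Final answer: I = 0.0001513 m⁴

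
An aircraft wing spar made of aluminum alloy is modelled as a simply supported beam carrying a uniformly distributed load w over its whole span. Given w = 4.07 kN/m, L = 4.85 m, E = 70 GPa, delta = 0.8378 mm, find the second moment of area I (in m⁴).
Model: a simply supported beam carrying a uniformly distributed load w over its whole span, so delta = (5·w·L^4) / (384·E·I).
Solve for I: I = (5·w·L^4) / (384·delta·E).
Convert to SI units:
  w = 4.07 kN/m = 4070 N/m
  E = 70 GPa = 7 × 10¹⁰ Pa
  delta = 0.8378 mm = 0.0008378 m
Substitute:
  I = (5 × 4070 × 4.85^4) / (384 × 0.0008378 × (7 × 10¹⁰))
  I = 0.0005 m⁴
Final answer: I = 0.0005 m⁴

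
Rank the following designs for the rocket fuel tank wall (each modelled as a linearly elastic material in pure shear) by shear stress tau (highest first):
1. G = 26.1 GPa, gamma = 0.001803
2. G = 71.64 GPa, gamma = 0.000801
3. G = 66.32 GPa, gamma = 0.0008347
Model: a linearly elastic material in pure shear, so tau = G·gamma (SI units).
  Case 1: tau = (2.61 × 10¹⁰) × 0.001803 = 4.706 × 10⁷ Pa = 47.06 MPa
  Case 2: tau = (7.164 × 10¹⁰) × 0.000801 = 5.738 × 10⁷ Pa = 57.38 MPa
  Case 3: tau = (6.632 × 10¹⁰) × 0.0008347 = 5.536 × 10⁷ Pa = 55.36 MPa
Ordering: 57.38 MPa (case 2) > 55.36 MPa (case 3) > 47.06 MPa (case 1)
Final answer: 2, 3, 1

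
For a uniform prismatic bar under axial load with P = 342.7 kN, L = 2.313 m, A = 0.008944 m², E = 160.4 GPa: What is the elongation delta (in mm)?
Model: a uniform prismatic bar under axial load, so delta = (P·L) / (A·E).
Convert to SI units:
  P = 342.7 kN = 342700 N
  E = 160.4 GPa = 1.604 × 10¹¹ Pa
Substitute:
  delta = (342700 × 2.313) / (0.008944 × (1.604 × 10¹¹))
  delta = 0.0005525 m
Convert: delta = 0.0005525 m = 0.5525 mm
Final answer: delta = 0.5525 mm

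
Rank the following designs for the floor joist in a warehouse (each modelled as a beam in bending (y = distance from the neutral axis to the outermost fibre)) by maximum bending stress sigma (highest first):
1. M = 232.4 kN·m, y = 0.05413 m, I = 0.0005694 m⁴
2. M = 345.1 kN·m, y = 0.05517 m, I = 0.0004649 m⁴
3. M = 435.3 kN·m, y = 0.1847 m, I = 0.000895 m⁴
Model: a beam in bending (y = distance from the neutral axis to the outermost fibre), so sigma = (M·y) / I (SI units).
  Case 1: sigma = (232400 × 0.05413) / 0.0005694 = 2.209 × 10⁷ Pa = 22.09 MPa
  Case 2: sigma = (345100 × 0.05517) / 0.0004649 = 4.095 × 10⁷ Pa = 40.95 MPa
  Case 3: sigma = (435300 × 0.1847) / 0.000895 = 8.983 × 10⁷ Pa = 89.83 MPa
Ordering: 89.83 MPa (case 3) > 40.95 MPa (case 2) > 22.09 MPa (case 1)
Final answer: 3, 2, 1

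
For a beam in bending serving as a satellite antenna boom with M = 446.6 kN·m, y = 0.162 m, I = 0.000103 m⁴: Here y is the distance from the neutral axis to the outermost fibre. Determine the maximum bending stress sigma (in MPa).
Model: a beam in bending, so sigma = (M·y) / I.
Convert to SI units:
  M = 446.6 kN·m = 446600 N·m
Substitute:
  sigma = (446600 × 0.162) / 0.000103
  sigma = 7.024 × 10⁸ Pa
Convert: sigma = 7.024 × 10⁸ Pa = 702.4 MPa
Final answer: sigma = 702.4 MPa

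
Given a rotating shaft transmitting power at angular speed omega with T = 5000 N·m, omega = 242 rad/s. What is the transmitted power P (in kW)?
Model: a rotating shaft transmitting power at angular speed omega, so P = T·omega.
Substitute:
  P = 5000 × 242
  P = 1.21 × 10⁶ W
Convert: P = 1.21 × 10⁶ W = 1210 kW
Final answer: P = 1210 kW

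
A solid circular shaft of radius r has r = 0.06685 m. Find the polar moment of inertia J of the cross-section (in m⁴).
Model: a solid circular shaft of radius r, so J = (π·r^4) / 2.
Substitute:
  J = (π × 0.06685^4) / 2
  J = 3.137 × 10⁻⁵ m⁴
Final answer: J = 3.137 × 10⁻⁵ m⁴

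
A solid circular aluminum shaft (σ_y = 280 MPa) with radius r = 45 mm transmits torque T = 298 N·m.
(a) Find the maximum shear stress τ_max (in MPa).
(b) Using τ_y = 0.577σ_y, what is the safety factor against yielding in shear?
(a) For a solid circular shaft, τ_max = T·r/J with J = π·r^4/2, i.e. τ_max = 2·T / (π·r^3). Convert r = 45 mm = 0.045 m.
  τ_max = (2 × 298) / (π × 0.045^3) = 2.082 × 10⁶ Pa = 2.082 MPa
(b) τ_y = 0.577 × 280 = 161.56 MPa
  SF = τ_y/τ_max = 161.56 / 2.082 = 77.6
Final answer: (a) τ_max = 2.082 MPa, (b) SF = 77.6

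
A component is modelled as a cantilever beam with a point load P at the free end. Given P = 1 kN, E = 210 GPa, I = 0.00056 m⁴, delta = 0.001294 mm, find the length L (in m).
Model: a cantilever beam with a point load P at the free end, so delta = (P·L^3) / (3·E·I).
Solve for L: L = ((3·delta·E·I) / P)^(1/3).
Convert to SI units:
  P = 1 kN = 1000 N
  E = 210 GPa = 2.1 × 10¹¹ Pa
  delta = 0.001294 mm = 1.294 × 10⁻⁶ m
Substitute:
  L = ((3 × (1.294 × 10⁻⁶) × (2.1 × 10¹¹) × 0.00056) / 1000)^(1/3)
  L = 0.77 m
Final answer: L = 0.77 m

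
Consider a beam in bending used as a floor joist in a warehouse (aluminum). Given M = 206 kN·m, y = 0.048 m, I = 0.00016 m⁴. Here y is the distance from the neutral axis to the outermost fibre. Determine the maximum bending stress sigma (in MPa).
Model: a beam in bending, so sigma = (M·y) / I.
Convert to SI units:
  M = 206 kN·m = 206000 N·m
Substitute:
  sigma = (206000 × 0.048) / 0.00016
  sigma = 6.18 × 10⁷ Pa
Convert: sigma = 6.18 × 10⁷ Pa = 61.8 MPa
Final answer: sigma = 61.8 MPa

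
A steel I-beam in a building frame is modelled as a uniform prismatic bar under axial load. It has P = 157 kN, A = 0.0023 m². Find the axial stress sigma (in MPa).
Model: a uniform prismatic bar under axial load, so sigma = P / A.
Convert to SI units:
  P = 157 kN = 157000 N
Substitute:
  sigma = 157000 / 0.0023
  sigma = 6.826 × 10⁷ Pa
Convert: sigma = 6.826 × 10⁷ Pa = 68.26 MPa
Final answer: sigma = 68.26 MPa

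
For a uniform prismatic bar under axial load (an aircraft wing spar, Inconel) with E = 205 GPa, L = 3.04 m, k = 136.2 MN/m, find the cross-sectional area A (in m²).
Model: a uniform prismatic bar under axial load, so k = (A·E) / L.
Solve for A: A = (k·L) / E.
Convert to SI units:
  E = 205 GPa = 2.05 × 10¹¹ Pa
  k = 136.2 MN/m = 1.362 × 10⁸ N/m
Substitute:
  A = ((1.362 × 10⁸) × 3.04) / (2.05 × 10¹¹)
  A = 0.00202 m²
Final answer: A = 0.00202 m²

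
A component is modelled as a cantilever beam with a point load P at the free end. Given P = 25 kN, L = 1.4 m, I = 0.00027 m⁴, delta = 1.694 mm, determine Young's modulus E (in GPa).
Model: a cantilever beam with a point load P at the free end, so delta = (P·L^3) / (3·E·I).
Solve for E: E = (P·L^3) / (3·delta·I).
Convert to SI units:
  P = 25 kN = 25000 N
  delta = 1.694 mm = 0.001694 m
Substitute:
  E = (25000 × 1.4^3) / (3 × 0.001694 × 0.00027)
  E = 4.999 × 10¹⁰ Pa
Convert: E = 4.999 × 10¹⁰ Pa = 49.99 GPa
Final answer: E = 49.99 GPa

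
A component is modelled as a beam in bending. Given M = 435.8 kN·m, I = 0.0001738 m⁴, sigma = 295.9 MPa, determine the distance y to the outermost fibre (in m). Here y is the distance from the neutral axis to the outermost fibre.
Model: a beam in bending, so sigma = (M·y) / I.
Solve for y: y = (sigma·I) / M.
Convert to SI units:
  M = 435.8 kN·m = 435800 N·m
  sigma = 295.9 MPa = 2.959 × 10⁸ Pa
Substitute:
  y = ((2.959 × 10⁸) × 0.0001738) / 435800
  y = 0.118 m
Final answer: y = 0.118 m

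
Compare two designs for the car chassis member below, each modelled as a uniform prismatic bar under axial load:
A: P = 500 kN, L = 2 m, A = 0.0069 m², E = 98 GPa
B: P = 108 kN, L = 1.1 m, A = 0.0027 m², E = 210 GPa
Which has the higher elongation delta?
Model: a uniform prismatic bar under axial load, so delta = (P·L) / (A·E) (SI units).
  A: delta = (500000 × 2) / (0.0069 × (9.8 × 10¹⁰)) = 0.001479 m = 1.479 mm
  B: delta = (108000 × 1.1) / (0.0027 × (2.1 × 10¹¹)) = 0.0002095 m = 0.2095 mm
1.479 mm > 0.2095 mm, so A is larger.
Final answer: A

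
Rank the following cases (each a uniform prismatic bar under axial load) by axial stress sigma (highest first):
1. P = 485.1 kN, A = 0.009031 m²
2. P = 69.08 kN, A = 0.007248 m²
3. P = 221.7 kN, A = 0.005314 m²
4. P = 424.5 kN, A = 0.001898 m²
Model: a uniform prismatic bar under axial load, so sigma = P / A (SI units).
  Case 1: sigma = 485100 / 0.009031 = 5.371 × 10⁷ Pa = 53.71 MPa
  Case 2: sigma = 69080 / 0.007248 = 9.531 × 10⁶ Pa = 9.531 MPa
  Case 3: sigma = 221700 / 0.005314 = 4.172 × 10⁷ Pa = 41.72 MPa
  Case 4: sigma = 424500 / 0.001898 = 2.237 × 10⁸ Pa = 223.7 MPa
Ordering: 223.7 MPa (case 4) > 53.71 MPa (case 1) > 41.72 MPa (case 3) > 9.531 MPa (case 2)
Final answer: 4, 1, 3, 2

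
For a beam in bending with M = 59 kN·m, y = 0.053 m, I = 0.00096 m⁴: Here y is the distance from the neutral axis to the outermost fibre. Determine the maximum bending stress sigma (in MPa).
Model: a beam in bending, so sigma = (M·y) / I.
Convert to SI units:
  M = 59 kN·m = 59000 N·m
Substitute:
  sigma = (59000 × 0.053) / 0.00096
  sigma = 3.257 × 10⁶ Pa
Convert: sigma = 3.257 × 10⁶ Pa = 3.257 MPa
Final answer: sigma = 3.257 MPa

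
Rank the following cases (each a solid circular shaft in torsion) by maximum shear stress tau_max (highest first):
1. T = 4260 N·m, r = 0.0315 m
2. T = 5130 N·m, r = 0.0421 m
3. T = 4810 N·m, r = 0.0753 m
Model: a solid circular shaft in torsion, so tau_max = (2·T) / (π·r^3) (SI units).
  Case 1: tau_max = (2 × 4260) / (π × 0.0315^3) = 8.677 × 10⁷ Pa = 86.77 MPa
  Case 2: tau_max = (2 × 5130) / (π × 0.0421^3) = 4.377 × 10⁷ Pa = 43.77 MPa
  Case 3: tau_max = (2 × 4810) / (π × 0.0753^3) = 7.172 × 10⁶ Pa = 7.172 MPa
Ordering: 86.77 MPa (case 1) > 43.77 MPa (case 2) > 7.172 MPa (case 3)
Final answer: 1, 2, 3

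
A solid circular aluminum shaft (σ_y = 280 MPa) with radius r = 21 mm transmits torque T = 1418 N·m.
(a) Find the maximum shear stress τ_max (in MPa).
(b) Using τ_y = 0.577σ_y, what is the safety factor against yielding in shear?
(a) For a solid circular shaft, τ_max = T·r/J with J = π·r^4/2, i.e. τ_max = 2·T / (π·r^3). Convert r = 21 mm = 0.021 m.
  τ_max = (2 × 1418) / (π × 0.021^3) = 9.748 × 10⁷ Pa = 97.48 MPa
(b) τ_y = 0.577 × 280 = 161.56 MPa
  SF = τ_y/τ_max = 161.56 / 97.48 = 1.657
Final answer: (a) τ_max = 97.48 MPa, (b) SF = 1.657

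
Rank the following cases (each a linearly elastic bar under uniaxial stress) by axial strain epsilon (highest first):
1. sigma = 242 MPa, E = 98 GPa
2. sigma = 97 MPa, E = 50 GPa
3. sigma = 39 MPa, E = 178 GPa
Model: a linearly elastic bar under uniaxial stress, so epsilon = sigma / E (SI units).
  Case 1: epsilon = (2.42 × 10⁸) / (9.8 × 10¹⁰) = 0.002469
  Case 2: epsilon = (9.7 × 10⁷) / (5 × 10¹⁰) = 0.00194
  Case 3: epsilon = (3.9 × 10⁷) / (1.78 × 10¹¹) = 0.0002191
Ordering: 0.002469 (case 1) > 0.00194 (case 2) > 0.0002191 (case 3)
Final answer: 1, 2, 3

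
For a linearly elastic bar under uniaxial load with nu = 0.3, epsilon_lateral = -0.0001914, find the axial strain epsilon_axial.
Model: a linearly elastic bar under uniaxial load, so epsilon_lateral = -nu·epsilon_axial.
Solve for epsilon_axial: epsilon_axial = -epsilon_lateral / nu.
Substitute:
  epsilon_axial = -(-0.0001914) / 0.3
  epsilon_axial = 0.000638
Final answer: epsilon_axial = 0.000638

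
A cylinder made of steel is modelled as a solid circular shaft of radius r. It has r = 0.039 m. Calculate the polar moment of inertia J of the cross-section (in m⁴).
Model: a solid circular shaft of radius r, so J = (π·r^4) / 2.
Substitute:
  J = (π × 0.039^4) / 2
  J = 3.634 × 10⁻⁶ m⁴
Final answer: J = 3.634 × 10⁻⁶ m⁴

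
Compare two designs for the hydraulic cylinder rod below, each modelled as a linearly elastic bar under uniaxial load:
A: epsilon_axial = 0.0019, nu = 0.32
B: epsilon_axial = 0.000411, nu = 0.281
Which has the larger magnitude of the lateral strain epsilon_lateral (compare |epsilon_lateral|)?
Model: a linearly elastic bar under uniaxial load, so epsilon_lateral = -nu·epsilon_axial (SI units).
  A: epsilon_lateral = -(0.32 × 0.0019) = -0.000608
  B: epsilon_lateral = -(0.281 × 0.000411) = -0.0001155
|epsilon_lateral|: A = 0.000608, B = 0.0001155, so A is larger in magnitude.
Final answer: A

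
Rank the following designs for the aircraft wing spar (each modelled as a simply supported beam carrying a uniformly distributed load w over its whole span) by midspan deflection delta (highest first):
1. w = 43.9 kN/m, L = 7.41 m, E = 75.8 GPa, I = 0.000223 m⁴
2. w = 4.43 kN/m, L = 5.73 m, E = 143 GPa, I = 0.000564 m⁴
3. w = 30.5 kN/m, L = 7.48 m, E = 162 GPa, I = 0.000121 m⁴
Model: a simply supported beam carrying a uniformly distributed load w over its whole span, so delta = (5·w·L^4) / (384·E·I) (SI units).
  Case 1: delta = (5 × 43900 × 7.41^4) / (384 × (7.58 × 10¹⁰) × 0.000223) = 0.102 m = 102 mm
  Case 2: delta = (5 × 4430 × 5.73^4) / (384 × (1.43 × 10¹¹) × 0.000564) = 0.000771 m = 0.771 mm
  Case 3: delta = (5 × 30500 × 7.48^4) / (384 × (1.62 × 10¹¹) × 0.000121) = 0.06342 m = 63.42 mm
Ordering: 102 mm (case 1) > 63.42 mm (case 3) > 0.771 mm (case 2)
Final answer: 1, 3, 2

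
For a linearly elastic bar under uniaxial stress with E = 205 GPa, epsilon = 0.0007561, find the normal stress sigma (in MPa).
Model: a linearly elastic bar under uniaxial stress, so epsilon = sigma / E.
Solve for sigma: sigma = epsilon·E.
Convert to SI units:
  E = 205 GPa = 2.05 × 10¹¹ Pa
Substitute:
  sigma = 0.0007561 × (2.05 × 10¹¹)
  sigma = 1.55 × 10⁸ Pa
Convert: sigma = 1.55 × 10⁸ Pa = 155 MPa
Final answer: sigma = 155 MPa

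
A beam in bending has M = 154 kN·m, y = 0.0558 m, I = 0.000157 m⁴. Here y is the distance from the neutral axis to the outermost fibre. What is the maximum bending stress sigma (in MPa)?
Model: a beam in bending, so sigma = (M·y) / I.
Convert to SI units:
  M = 154 kN·m = 154000 N·m
Substitute:
  sigma = (154000 × 0.0558) / 0.000157
  sigma = 5.473 × 10⁷ Pa
Convert: sigma = 5.473 × 10⁷ Pa = 54.73 MPa
Final answer: sigma = 54.73 MPa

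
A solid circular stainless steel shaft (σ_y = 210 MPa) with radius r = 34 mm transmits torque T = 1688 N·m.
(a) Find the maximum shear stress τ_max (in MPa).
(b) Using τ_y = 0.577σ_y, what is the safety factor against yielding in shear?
(a) For a solid circular shaft, τ_max = T·r/J with J = π·r^4/2, i.e. τ_max = 2·T / (π·r^3). Convert r = 34 mm = 0.034 m.
  τ_max = (2 × 1688) / (π × 0.034^3) = 2.734 × 10⁷ Pa = 27.34 MPa
(b) τ_y = 0.577 × 210 = 121.17 MPa
  SF = τ_y/τ_max = 121.17 / 27.34 = 4.432
Final answer: (a) τ_max = 27.34 MPa, (b) SF = 4.432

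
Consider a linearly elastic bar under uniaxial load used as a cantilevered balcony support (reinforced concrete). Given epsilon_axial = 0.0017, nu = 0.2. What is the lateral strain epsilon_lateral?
Model: a linearly elastic bar under uniaxial load, so epsilon_lateral = -nu·epsilon_axial.
Substitute:
  epsilon_lateral = -(0.2 × 0.0017)
  epsilon_lateral = -0.00034
Final answer: epsilon_lateral = -0.00034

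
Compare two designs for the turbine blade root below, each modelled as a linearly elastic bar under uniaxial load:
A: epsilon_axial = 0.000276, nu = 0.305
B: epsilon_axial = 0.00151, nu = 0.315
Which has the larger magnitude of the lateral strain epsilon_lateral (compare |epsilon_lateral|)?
Model: a linearly elastic bar under uniaxial load, so epsilon_lateral = -nu·epsilon_axial (SI units).
  A: epsilon_lateral = -(0.305 × 0.000276) = -8.418 × 10⁻⁵
  B: epsilon_lateral = -(0.315 × 0.00151) = -0.0004757
|epsilon_lateral|: A = 8.418 × 10⁻⁵, B = 0.0004757, so B is larger in magnitude.
Final answer: B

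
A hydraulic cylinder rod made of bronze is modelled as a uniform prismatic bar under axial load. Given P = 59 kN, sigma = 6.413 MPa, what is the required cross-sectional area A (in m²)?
Model: a uniform prismatic bar under axial load, so sigma = P / A.
Solve for A: A = P / sigma.
Convert to SI units:
  P = 59 kN = 59000 N
  sigma = 6.413 MPa = 6.413 × 10⁶ Pa
Substitute:
  A = 59000 / (6.413 × 10⁶)
  A = 0.0092 m²
Final answer: A = 0.0092 m²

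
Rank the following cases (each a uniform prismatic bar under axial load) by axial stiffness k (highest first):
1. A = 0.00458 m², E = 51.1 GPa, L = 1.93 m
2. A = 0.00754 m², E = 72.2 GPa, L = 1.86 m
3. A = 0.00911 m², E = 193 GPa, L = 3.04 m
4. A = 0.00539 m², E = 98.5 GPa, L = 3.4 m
Model: a uniform prismatic bar under axial load, so k = (A·E) / L (SI units).
  Case 1: k = (0.00458 × (5.11 × 10¹⁰)) / 1.93 = 1.213 × 10⁸ N/m = 121.3 MN/m
  Case 2: k = (0.00754 × (7.22 × 10¹⁰)) / 1.86 = 2.927 × 10⁸ N/m = 292.7 MN/m
  Case 3: k = (0.00911 × (1.93 × 10¹¹)) / 3.04 = 5.784 × 10⁸ N/m = 578.4 MN/m
  Case 4: k = (0.00539 × (9.85 × 10¹⁰)) / 3.4 = 1.562 × 10⁸ N/m = 156.2 MN/m
Ordering: 578.4 MN/m (case 3) > 292.7 MN/m (case 2) > 156.2 MN/m (case 4) > 121.3 MN/m (case 1)
Final answer: 3, 2, 4, 1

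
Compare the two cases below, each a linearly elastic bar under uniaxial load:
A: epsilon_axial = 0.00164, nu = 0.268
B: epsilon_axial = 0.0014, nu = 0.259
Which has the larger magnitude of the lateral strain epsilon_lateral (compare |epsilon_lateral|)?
Model: a linearly elastic bar under uniaxial load, so epsilon_lateral = -nu·epsilon_axial (SI units).
  A: epsilon_lateral = -(0.268 × 0.00164) = -0.0004395
  B: epsilon_lateral = -(0.259 × 0.0014) = -0.0003626
|epsilon_lateral|: A = 0.0004395, B = 0.0003626, so A is larger in magnitude.
Final answer: A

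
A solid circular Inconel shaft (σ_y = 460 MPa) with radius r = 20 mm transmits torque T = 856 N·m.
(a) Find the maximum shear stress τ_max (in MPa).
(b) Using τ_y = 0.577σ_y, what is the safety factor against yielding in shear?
(a) For a solid circular shaft, τ_max = T·r/J with J = π·r^4/2, i.e. τ_max = 2·T / (π·r^3). Convert r = 20 mm = 0.02 m.
  τ_max = (2 × 856) / (π × 0.02^3) = 6.812 × 10⁷ Pa = 68.12 MPa
(b) τ_y = 0.577 × 460 = 265.42 MPa
  SF = τ_y/τ_max = 265.42 / 68.12 = 3.896
Final answer: (a) τ_max = 68.12 MPa, (b) SF = 3.896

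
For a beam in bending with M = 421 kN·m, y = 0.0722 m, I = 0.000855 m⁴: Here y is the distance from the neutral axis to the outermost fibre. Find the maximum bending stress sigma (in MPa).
Model: a beam in bending, so sigma = (M·y) / I.
Convert to SI units:
  M = 421 kN·m = 421000 N·m
Substitute:
  sigma = (421000 × 0.0722) / 0.000855
  sigma = 3.555 × 10⁷ Pa
Convert: sigma = 3.555 × 10⁷ Pa = 35.55 MPa
Final answer: sigma = 35.55 MPa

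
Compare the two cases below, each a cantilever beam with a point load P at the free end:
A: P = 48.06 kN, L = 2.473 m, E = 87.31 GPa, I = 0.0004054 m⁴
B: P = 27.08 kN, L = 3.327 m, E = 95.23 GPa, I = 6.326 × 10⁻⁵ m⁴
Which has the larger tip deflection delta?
Model: a cantilever beam with a point load P at the free end, so delta = (P·L^3) / (3·E·I) (SI units).
  A: delta = (48060 × 2.473^3) / (3 × (8.731 × 10¹⁰) × 0.0004054) = 0.006845 m = 6.845 mm
  B: delta = (27080 × 3.327^3) / (3 × (9.523 × 10¹⁰) × (6.326 × 10⁻⁵)) = 0.05518 m = 55.18 mm
55.18 mm > 6.845 mm, so B is larger.
Final answer: B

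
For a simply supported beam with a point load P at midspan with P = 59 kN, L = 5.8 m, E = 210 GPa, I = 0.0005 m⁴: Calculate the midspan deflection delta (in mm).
Model: a simply supported beam with a point load P at midspan, so delta = (P·L^3) / (48·E·I).
Convert to SI units:
  P = 59 kN = 59000 N
  E = 210 GPa = 2.1 × 10¹¹ Pa
Substitute:
  delta = (59000 × 5.8^3) / (48 × (2.1 × 10¹¹) × 0.0005)
  delta = 0.002284 m
Convert: delta = 0.002284 m = 2.284 mm
Final answer: delta = 2.284 mm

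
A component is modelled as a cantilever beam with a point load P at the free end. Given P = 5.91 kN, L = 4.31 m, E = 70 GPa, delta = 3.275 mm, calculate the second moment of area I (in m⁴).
Model: a cantilever beam with a point load P at the free end, so delta = (P·L^3) / (3·E·I).
Solve for I: I = (P·L^3) / (3·delta·E).
Convert to SI units:
  P = 5.91 kN = 5910 N
  E = 70 GPa = 7 × 10¹⁰ Pa
  delta = 3.275 mm = 0.003275 m
Substitute:
  I = (5910 × 4.31^3) / (3 × 0.003275 × (7 × 10¹⁰))
  I = 0.000688 m⁴
Final answer: I = 0.000688 m⁴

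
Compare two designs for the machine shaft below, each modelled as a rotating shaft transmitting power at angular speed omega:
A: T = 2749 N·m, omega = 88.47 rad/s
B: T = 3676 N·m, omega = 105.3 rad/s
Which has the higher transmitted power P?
Model: a rotating shaft transmitting power at angular speed omega, so P = T·omega (SI units).
  A: P = 2749 × 88.47 = 243200 W = 243.2 kW
  B: P = 3676 × 105.3 = 387100 W = 387.1 kW
387.1 kW > 243.2 kW, so B is larger.
Final answer: B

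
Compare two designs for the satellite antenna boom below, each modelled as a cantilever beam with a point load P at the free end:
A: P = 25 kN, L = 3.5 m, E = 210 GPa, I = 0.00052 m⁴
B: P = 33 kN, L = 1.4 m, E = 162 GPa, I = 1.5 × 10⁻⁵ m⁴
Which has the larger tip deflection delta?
Model: a cantilever beam with a point load P at the free end, so delta = (P·L^3) / (3·E·I) (SI units).
  A: delta = (25000 × 3.5^3) / (3 × (2.1 × 10¹¹) × 0.00052) = 0.003272 m = 3.272 mm
  B: delta = (33000 × 1.4^3) / (3 × (1.62 × 10¹¹) × (1.5 × 10⁻⁵)) = 0.01242 m = 12.42 mm
12.42 mm > 3.272 mm, so B is larger.
Final answer: B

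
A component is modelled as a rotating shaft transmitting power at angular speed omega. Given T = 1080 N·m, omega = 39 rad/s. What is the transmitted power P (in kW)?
Model: a rotating shaft transmitting power at angular speed omega, so P = T·omega.
Substitute:
  P = 1080 × 39
  P = 42120 W
Convert: P = 42120 W = 42.12 kW
Final answer: P = 42.12 kW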